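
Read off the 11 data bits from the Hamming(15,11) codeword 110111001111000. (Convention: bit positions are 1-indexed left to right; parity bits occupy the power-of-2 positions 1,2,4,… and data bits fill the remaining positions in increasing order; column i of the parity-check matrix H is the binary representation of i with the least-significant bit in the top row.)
Parity bits occupy power-of-2 positions; data bits are at positions {3,5,6,7,9,10,11,12,13,14,15} (1-indexed).
Extract: c[3]=0 c[5]=1 c[6]=1 c[7]=0 c[9]=1 c[10]=1 c[11]=1 c[12]=1 c[13]=0 c[14]=0 c[15]=0
Data = 01101111000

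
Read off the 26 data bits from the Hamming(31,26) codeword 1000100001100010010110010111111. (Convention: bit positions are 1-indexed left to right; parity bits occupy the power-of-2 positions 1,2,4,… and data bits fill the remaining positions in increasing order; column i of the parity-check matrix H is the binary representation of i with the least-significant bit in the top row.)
Parity bits occupy power-of-2 positions; data bits are at positions {3,5,6,7,9,10,11,12,13,14,15,17,18,19,20,21,22,23,24,25,26,27,28,29,30,31} (1-indexed).
Extract: c[3]=0 c[5]=1 c[6]=0 c[7]=0 c[9]=0 c[10]=1 c[11]=1 c[12]=0 c[13]=0 c[14]=0 c[15]=1 c[17]=0 c[18]=1 c[19]=0 c[20]=1 c[21]=1 c[22]=0 c[23]=0 c[24]=1 c[25]=0 c[26]=1 c[27]=1 c[28]=1 c[29]=1 c[30]=1 c[31]=1
Data = 01000110001010110010111111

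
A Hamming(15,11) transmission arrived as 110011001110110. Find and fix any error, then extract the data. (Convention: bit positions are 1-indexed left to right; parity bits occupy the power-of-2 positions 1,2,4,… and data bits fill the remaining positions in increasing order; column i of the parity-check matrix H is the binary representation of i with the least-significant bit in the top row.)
Syndrome s = H · r^T (mod 2), r = 110011001110110:
  s[0] = (101010101010101)·(110011001110110) mod 2 = 1+0+0+0+1+0+0+0+1+0+1+0+1+0+0 mod 2 = 1
  s[1] = (011001100110011)·(110011001110110) mod 2 = 0+1+0+0+0+1+0+0+0+1+1+0+0+1+0 mod 2 = 1
  s[2] = (000111100001111)·(110011001110110) mod 2 = 0+0+0+0+1+1+0+0+0+0+0+0+1+1+0 mod 2 = 0
  s[3] = (000000011111111)·(110011001110110) mod 2 = 0+0+0+0+0+0+0+0+1+1+1+0+1+1+0 mod 2 = 1
Syndrome = 1101
Column 11 of H equals this syndrome → error at bit 11 (1-indexed).
Flip bit 11: 110011001110110 → 110011001100110
Extract data bits at positions {3,5,6,7,9,10,11,12,13,14,15}: 01101100110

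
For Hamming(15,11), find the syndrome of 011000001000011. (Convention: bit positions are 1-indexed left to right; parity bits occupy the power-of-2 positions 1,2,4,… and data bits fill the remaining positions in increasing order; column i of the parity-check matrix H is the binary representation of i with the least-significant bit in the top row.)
Syndrome s = H · r^T (mod 2), r = 011000001000011:
  s[0] = (101010101010101)·(011000001000011) mod 2 = 0+0+1+0+0+0+0+0+1+0+0+0+0+0+1 mod 2 = 1
  s[1] = (011001100110011)·(011000001000011) mod 2 = 0+1+1+0+0+0+0+0+0+0+0+0+0+1+1 mod 2 = 0
  s[2] = (000111100001111)·(011000001000011) mod 2 = 0+0+0+0+0+0+0+0+0+0+0+0+0+1+1 mod 2 = 0
  s[3] = (000000011111111)·(011000001000011) mod 2 = 0+0+0+0+0+0+0+0+1+0+0+0+0+1+1 mod 2 = 1
Syndrome = 1001
Non-zero syndrome: error at position 9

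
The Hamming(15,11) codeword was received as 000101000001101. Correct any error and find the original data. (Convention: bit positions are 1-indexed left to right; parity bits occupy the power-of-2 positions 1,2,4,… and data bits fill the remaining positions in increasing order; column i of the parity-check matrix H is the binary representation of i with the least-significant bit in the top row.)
Syndrome s = H · r^T (mod 2), r = 000101000001101:
  s[0] = (101010101010101)·(000101000001101) mod 2 = 0+0+0+0+0+0+0+0+0+0+0+0+1+0+1 mod 2 = 0
  s[1] = (011001100110011)·(000101000001101) mod 2 = 0+0+0+0+0+1+0+0+0+0+0+0+0+0+1 mod 2 = 0
  s[2] = (000111100001111)·(000101000001101) mod 2 = 0+0+0+1+0+1+0+0+0+0+0+1+1+0+1 mod 2 = 1
  s[3] = (000000011111111)·(000101000001101) mod 2 = 0+0+0+0+0+0+0+0+0+0+0+1+1+0+1 mod 2 = 1
Syndrome = 0011
Column 12 of H equals this syndrome → error at bit 12 (1-indexed).
Flip bit 12: 000101000001101 → 000101000000101
Extract data bits at positions {3,5,6,7,9,10,11,12,13,14,15}: 00100000101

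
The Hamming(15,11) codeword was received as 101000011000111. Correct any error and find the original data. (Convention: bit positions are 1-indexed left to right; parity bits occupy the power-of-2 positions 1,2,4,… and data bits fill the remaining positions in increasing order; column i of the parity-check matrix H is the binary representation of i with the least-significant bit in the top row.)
Syndrome s = H · r^T (mod 2), r = 101000011000111:
  s[0] = (101010101010101)·(101000011000111) mod 2 = 1+0+1+0+0+0+0+0+1+0+0+0+1+0+1 mod 2 = 1
  s[1] = (011001100110011)·(101000011000111) mod 2 = 0+0+1+0+0+0+0+0+0+0+0+0+0+1+1 mod 2 = 1
  s[2] = (000111100001111)·(101000011000111) mod 2 = 0+0+0+0+0+0+0+0+0+0+0+0+1+1+1 mod 2 = 1
  s[3] = (000000011111111)·(101000011000111) mod 2 = 0+0+0+0+0+0+0+1+1+0+0+0+1+1+1 mod 2 = 1
Syndrome = 1111
Column 15 of H equals this syndrome → error at bit 15 (1-indexed).
Flip bit 15: 101000011000111 → 101000011000110
Extract data bits at positions {3,5,6,7,9,10,11,12,13,14,15}: 10001000110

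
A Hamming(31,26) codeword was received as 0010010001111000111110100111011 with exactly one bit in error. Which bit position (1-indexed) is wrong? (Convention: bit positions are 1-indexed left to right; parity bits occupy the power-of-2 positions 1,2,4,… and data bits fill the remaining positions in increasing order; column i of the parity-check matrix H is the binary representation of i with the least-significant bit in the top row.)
Syndrome s = H · r^T (mod 2), r = 0010010001111000111110100111011:
  s[0] = (1010101010101010101010101010101)·(0010010001111000111110100111011) mod 2 = 0+0+1+0+0+0+0+0+0+0+1+0+1+0+0+0+1+0+1+0+1+0+1+0+0+0+1+0+0+0+1 mod 2 = 1
  s[1] = (0110011001100110011001100110011)·(0010010001111000111110100111011) mod 2 = 0+0+1+0+0+1+0+0+0+1+1+0+0+0+0+0+0+1+1+0+0+0+1+0+0+1+1+0+0+1+1 mod 2 = 1
  s[2] = (0001111000011110000111100001111)·(0010010001111000111110100111011) mod 2 = 0+0+0+0+0+1+0+0+0+0+0+1+1+0+0+0+0+0+0+1+1+0+1+0+0+0+0+1+0+1+1 mod 2 = 1
  s[3] = (0000000111111110000000011111111)·(0010010001111000111110100111011) mod 2 = 0+0+0+0+0+0+0+0+0+1+1+1+1+0+0+0+0+0+0+0+0+0+0+0+0+1+1+1+0+1+1 mod 2 = 1
  s[4] = (0000000000000001111111111111111)·(0010010001111000111110100111011) mod 2 = 0+0+0+0+0+0+0+0+0+0+0+0+0+0+0+0+1+1+1+1+1+0+1+0+0+1+1+1+0+1+1 mod 2 = 1
Syndrome = 11111
Column i of H is the binary representation of i, so the syndrome is the binary index of the flipped bit.
Read s = 11111 with s[0] as LSB: 1·2^0 + 1·2^1 + 1·2^2 + 1·2^3 + 1·2^4 = 31.
Error is at bit position 31.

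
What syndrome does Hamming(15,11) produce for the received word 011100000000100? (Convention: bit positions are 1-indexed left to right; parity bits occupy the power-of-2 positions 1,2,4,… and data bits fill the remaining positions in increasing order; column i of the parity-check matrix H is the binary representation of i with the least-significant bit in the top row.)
Syndrome s = H · r^T (mod 2), r = 011100000000100:
  s[0] = (101010101010101)·(011100000000100) mod 2 = 0+0+1+0+0+0+0+0+0+0+0+0+1+0+0 mod 2 = 0
  s[1] = (011001100110011)·(011100000000100) mod 2 = 0+1+1+0+0+0+0+0+0+0+0+0+0+0+0 mod 2 = 0
  s[2] = (000111100001111)·(011100000000100) mod 2 = 0+0+0+1+0+0+0+0+0+0+0+0+1+0+0 mod 2 = 0
  s[3] = (000000011111111)·(011100000000100) mod 2 = 0+0+0+0+0+0+0+0+0+0+0+0+1+0+0 mod 2 = 1
Syndrome = 0001
Non-zero syndrome: error at position 8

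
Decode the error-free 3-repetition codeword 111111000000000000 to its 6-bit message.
Split into 3-bit blocks: 111 111 000 000 000 000
Data = 110000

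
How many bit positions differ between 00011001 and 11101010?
XOR = 11110011, count of 1s = 6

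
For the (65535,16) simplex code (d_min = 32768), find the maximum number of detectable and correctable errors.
Detection only: up to d_min − 1 = 32767 errors.
Correction: up to ⌊(d_min − 1)/2⌋ = ⌊32767/2⌋ = 16383 errors.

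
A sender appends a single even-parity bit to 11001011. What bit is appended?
Sum of data bits: 1+1+0+0+1+0+1+1 = 5.
5 mod 2 = 1, so parity bit = 1.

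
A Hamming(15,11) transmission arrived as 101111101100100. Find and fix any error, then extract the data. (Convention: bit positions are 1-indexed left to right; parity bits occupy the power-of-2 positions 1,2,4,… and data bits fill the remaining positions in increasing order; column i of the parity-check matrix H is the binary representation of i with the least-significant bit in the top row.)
Syndrome s = H · r^T (mod 2), r = 101111101100100:
  s[0] = (101010101010101)·(101111101100100) mod 2 = 1+0+1+0+1+0+1+0+1+0+0+0+1+0+0 mod 2 = 0
  s[1] = (011001100110011)·(101111101100100) mod 2 = 0+0+1+0+0+1+1+0+0+1+0+0+0+0+0 mod 2 = 0
  s[2] = (000111100001111)·(101111101100100) mod 2 = 0+0+0+1+1+1+1+0+0+0+0+0+1+0+0 mod 2 = 1
  s[3] = (000000011111111)·(101111101100100) mod 2 = 0+0+0+0+0+0+0+0+1+1+0+0+1+0+0 mod 2 = 1
Syndrome = 0011
Column 12 of H equals this syndrome → error at bit 12 (1-indexed).
Flip bit 12: 101111101100100 → 101111101101100
Extract data bits at positions {3,5,6,7,9,10,11,12,13,14,15}: 11111101100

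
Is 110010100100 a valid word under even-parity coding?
Sum of all bits: 1+1+0+0+1+0+1+0+0+1+0+0 = 5; 5 mod 2 = 1. Result is 1 → parity error detected.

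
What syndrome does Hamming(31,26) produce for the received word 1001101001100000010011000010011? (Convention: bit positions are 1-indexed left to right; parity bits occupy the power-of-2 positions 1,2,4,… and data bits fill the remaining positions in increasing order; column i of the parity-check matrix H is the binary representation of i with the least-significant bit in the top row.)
Syndrome s = H · r^T (mod 2), r = 1001101001100000010011000010011:
  s[0] = (1010101010101010101010101010101)·(1001101001100000010011000010011) mod 2 = 1+0+0+0+1+0+1+0+0+0+1+0+0+0+0+0+0+0+0+0+1+0+0+0+0+0+1+0+0+0+1 mod 2 = 1
  s[1] = (0110011001100110011001100110011)·(1001101001100000010011000010011) mod 2 = 0+0+0+0+0+0+1+0+0+1+1+0+0+0+0+0+0+1+0+0+0+1+0+0+0+0+1+0+0+1+1 mod 2 = 0
  s[2] = (0001111000011110000111100001111)·(1001101001100000010011000010011) mod 2 = 0+0+0+1+1+0+1+0+0+0+0+0+0+0+0+0+0+0+0+0+1+1+0+0+0+0+0+0+0+1+1 mod 2 = 1
  s[3] = (0000000111111110000000011111111)·(1001101001100000010011000010011) mod 2 = 0+0+0+0+0+0+0+0+0+1+1+0+0+0+0+0+0+0+0+0+0+0+0+0+0+0+1+0+0+1+1 mod 2 = 1
  s[4] = (0000000000000001111111111111111)·(1001101001100000010011000010011) mod 2 = 0+0+0+0+0+0+0+0+0+0+0+0+0+0+0+0+0+1+0+0+1+1+0+0+0+0+1+0+0+1+1 mod 2 = 0
Syndrome = 10110
Non-zero syndrome: error at position 13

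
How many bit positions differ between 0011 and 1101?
XOR = 1110, count of 1s = 3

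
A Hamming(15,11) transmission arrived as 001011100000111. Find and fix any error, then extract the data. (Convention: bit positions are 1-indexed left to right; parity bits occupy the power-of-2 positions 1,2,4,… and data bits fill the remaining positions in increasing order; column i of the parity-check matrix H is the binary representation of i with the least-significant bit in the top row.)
Syndrome s = H · r^T (mod 2), r = 001011100000111:
  s[0] = (101010101010101)·(001011100000111) mod 2 = 0+0+1+0+1+0+1+0+0+0+0+0+1+0+1 mod 2 = 1
  s[1] = (011001100110011)·(001011100000111) mod 2 = 0+0+1+0+0+1+1+0+0+0+0+0+0+1+1 mod 2 = 1
  s[2] = (000111100001111)·(001011100000111) mod 2 = 0+0+0+0+1+1+1+0+0+0+0+0+1+1+1 mod 2 = 0
  s[3] = (000000011111111)·(001011100000111) mod 2 = 0+0+0+0+0+0+0+0+0+0+0+0+1+1+1 mod 2 = 1
Syndrome = 1101
Column 11 of H equals this syndrome → error at bit 11 (1-indexed).
Flip bit 11: 001011100000111 → 001011100010111
Extract data bits at positions {3,5,6,7,9,10,11,12,13,14,15}: 11110010111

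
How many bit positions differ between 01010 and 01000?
XOR = 00010, count of 1s = 1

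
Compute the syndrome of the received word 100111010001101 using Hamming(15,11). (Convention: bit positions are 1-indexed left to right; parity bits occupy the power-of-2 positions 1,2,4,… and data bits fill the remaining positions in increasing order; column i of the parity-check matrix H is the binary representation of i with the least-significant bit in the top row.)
Syndrome s = H · r^T (mod 2), r = 100111010001101:
  s[0] = (101010101010101)·(100111010001101) mod 2 = 1+0+0+0+1+0+0+0+0+0+0+0+1+0+1 mod 2 = 0
  s[1] = (011001100110011)·(100111010001101) mod 2 = 0+0+0+0+0+1+0+0+0+0+0+0+0+0+1 mod 2 = 0
  s[2] = (000111100001111)·(100111010001101) mod 2 = 0+0+0+1+1+1+0+0+0+0+0+1+1+0+1 mod 2 = 0
  s[3] = (000000011111111)·(100111010001101) mod 2 = 0+0+0+0+0+0+0+1+0+0+0+1+1+0+1 mod 2 = 0
Syndrome = 0000
s = 0: no error detected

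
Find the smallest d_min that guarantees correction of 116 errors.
Correcting t errors requires d_min ≥ 2t + 1 = 2·116 + 1 = 233.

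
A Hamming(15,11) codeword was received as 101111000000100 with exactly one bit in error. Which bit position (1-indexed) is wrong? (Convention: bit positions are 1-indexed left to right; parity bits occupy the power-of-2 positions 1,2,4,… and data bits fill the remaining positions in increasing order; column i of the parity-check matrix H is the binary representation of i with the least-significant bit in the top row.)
Syndrome s = H · r^T (mod 2), r = 101111000000100:
  s[0] = (101010101010101)·(101111000000100) mod 2 = 1+0+1+0+1+0+0+0+0+0+0+0+1+0+0 mod 2 = 0
  s[1] = (011001100110011)·(101111000000100) mod 2 = 0+0+1+0+0+1+0+0+0+0+0+0+0+0+0 mod 2 = 0
  s[2] = (000111100001111)·(101111000000100) mod 2 = 0+0+0+1+1+1+0+0+0+0+0+0+1+0+0 mod 2 = 0
  s[3] = (000000011111111)·(101111000000100) mod 2 = 0+0+0+0+0+0+0+0+0+0+0+0+1+0+0 mod 2 = 1
Syndrome = 0001
Column i of H is the binary representation of i, so the syndrome is the binary index of the flipped bit.
Read s = 0001 with s[0] as LSB: 0·2^0 + 0·2^1 + 0·2^2 + 1·2^3 = 8.
Error is at bit position 8.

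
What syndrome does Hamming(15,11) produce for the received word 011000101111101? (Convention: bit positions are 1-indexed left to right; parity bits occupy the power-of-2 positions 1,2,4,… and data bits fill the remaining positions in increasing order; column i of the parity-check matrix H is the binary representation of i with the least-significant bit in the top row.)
Syndrome s = H · r^T (mod 2), r = 011000101111101:
  s[0] = (101010101010101)·(011000101111101) mod 2 = 0+0+1+0+0+0+1+0+1+0+1+0+1+0+1 mod 2 = 0
  s[1] = (011001100110011)·(011000101111101) mod 2 = 0+1+1+0+0+0+1+0+0+1+1+0+0+0+1 mod 2 = 0
  s[2] = (000111100001111)·(011000101111101) mod 2 = 0+0+0+0+0+0+1+0+0+0+0+1+1+0+1 mod 2 = 0
  s[3] = (000000011111111)·(011000101111101) mod 2 = 0+0+0+0+0+0+0+0+1+1+1+1+1+0+1 mod 2 = 0
Syndrome = 0000
s = 0: no error detected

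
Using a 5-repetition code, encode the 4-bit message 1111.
Repeat each bit 5× and concatenate:
1→11111  1→11111  1→11111  1→11111
Codeword = 11111111111111111111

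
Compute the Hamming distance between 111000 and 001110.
XOR = 110110, count of 1s = 4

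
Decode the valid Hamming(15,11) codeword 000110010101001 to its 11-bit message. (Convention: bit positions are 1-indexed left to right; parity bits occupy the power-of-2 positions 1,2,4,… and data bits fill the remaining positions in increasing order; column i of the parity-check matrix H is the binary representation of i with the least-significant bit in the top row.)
Parity bits occupy power-of-2 positions; data bits are at positions {3,5,6,7,9,10,11,12,13,14,15} (1-indexed).
Extract: c[3]=0 c[5]=1 c[6]=0 c[7]=0 c[9]=0 c[10]=1 c[11]=0 c[12]=1 c[13]=0 c[14]=0 c[15]=1
Data = 01000101001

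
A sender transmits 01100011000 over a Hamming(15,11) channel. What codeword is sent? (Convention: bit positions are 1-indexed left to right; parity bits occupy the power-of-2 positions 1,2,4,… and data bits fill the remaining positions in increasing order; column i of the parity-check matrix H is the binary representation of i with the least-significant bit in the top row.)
Codeword c = d · G (mod 2), d = 01100011000:
  c[0] = d·G[:,0] = (01100011000)·(11011010101) mod 2 = 0+1+0+0+0+0+1+0+0+0+0 mod 2 = 0
  c[1] = d·G[:,1] = (01100011000)·(10110110011) mod 2 = 0+0+1+0+0+0+1+0+0+0+0 mod 2 = 0
  c[2] = d·G[:,2] = (01100011000)·(10000000000) mod 2 = 0+0+0+0+0+0+0+0+0+0+0 mod 2 = 0
  c[3] = d·G[:,3] = (01100011000)·(01110001111) mod 2 = 0+1+1+0+0+0+0+1+0+0+0 mod 2 = 1
  c[4] = d·G[:,4] = (01100011000)·(01000000000) mod 2 = 0+1+0+0+0+0+0+0+0+0+0 mod 2 = 1
  c[5] = d·G[:,5] = (01100011000)·(00100000000) mod 2 = 0+0+1+0+0+0+0+0+0+0+0 mod 2 = 1
  c[6] = d·G[:,6] = (01100011000)·(00010000000) mod 2 = 0+0+0+0+0+0+0+0+0+0+0 mod 2 = 0
  c[7] = d·G[:,7] = (01100011000)·(00001111111) mod 2 = 0+0+0+0+0+0+1+1+0+0+0 mod 2 = 0
  c[8] = d·G[:,8] = (01100011000)·(00001000000) mod 2 = 0+0+0+0+0+0+0+0+0+0+0 mod 2 = 0
  c[9] = d·G[:,9] = (01100011000)·(00000100000) mod 2 = 0+0+0+0+0+0+0+0+0+0+0 mod 2 = 0
  c[10] = d·G[:,10] = (01100011000)·(00000010000) mod 2 = 0+0+0+0+0+0+1+0+0+0+0 mod 2 = 1
  c[11] = d·G[:,11] = (01100011000)·(00000001000) mod 2 = 0+0+0+0+0+0+0+1+0+0+0 mod 2 = 1
  c[12] = d·G[:,12] = (01100011000)·(00000000100) mod 2 = 0+0+0+0+0+0+0+0+0+0+0 mod 2 = 0
  c[13] = d·G[:,13] = (01100011000)·(00000000010) mod 2 = 0+0+0+0+0+0+0+0+0+0+0 mod 2 = 0
  c[14] = d·G[:,14] = (01100011000)·(00000000001) mod 2 = 0+0+0+0+0+0+0+0+0+0+0 mod 2 = 0
Codeword = 000111000011000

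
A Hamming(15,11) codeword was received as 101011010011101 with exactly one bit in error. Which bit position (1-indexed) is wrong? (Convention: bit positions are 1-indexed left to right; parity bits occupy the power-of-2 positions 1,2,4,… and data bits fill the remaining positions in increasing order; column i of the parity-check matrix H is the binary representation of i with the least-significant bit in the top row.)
Syndrome s = H · r^T (mod 2), r = 101011010011101:
  s[0] = (101010101010101)·(101011010011101) mod 2 = 1+0+1+0+1+0+0+0+0+0+1+0+1+0+1 mod 2 = 0
  s[1] = (011001100110011)·(101011010011101) mod 2 = 0+0+1+0+0+1+0+0+0+0+1+0+0+0+1 mod 2 = 0
  s[2] = (000111100001111)·(101011010011101) mod 2 = 0+0+0+0+1+1+0+0+0+0+0+1+1+0+1 mod 2 = 1
  s[3] = (000000011111111)·(101011010011101) mod 2 = 0+0+0+0+0+0+0+1+0+0+1+1+1+0+1 mod 2 = 1
Syndrome = 0011
Column i of H is the binary representation of i, so the syndrome is the binary index of the flipped bit.
Read s = 0011 with s[0] as LSB: 0·2^0 + 0·2^1 + 1·2^2 + 1·2^3 = 12.
Error is at bit position 12.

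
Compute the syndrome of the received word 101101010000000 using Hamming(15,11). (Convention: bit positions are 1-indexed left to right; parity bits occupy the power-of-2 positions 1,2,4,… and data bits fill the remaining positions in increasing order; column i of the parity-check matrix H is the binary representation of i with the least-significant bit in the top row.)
Syndrome s = H · r^T (mod 2), r = 101101010000000:
  s[0] = (101010101010101)·(101101010000000) mod 2 = 1+0+1+0+0+0+0+0+0+0+0+0+0+0+0 mod 2 = 0
  s[1] = (011001100110011)·(101101010000000) mod 2 = 0+0+1+0+0+1+0+0+0+0+0+0+0+0+0 mod 2 = 0
  s[2] = (000111100001111)·(101101010000000) mod 2 = 0+0+0+1+0+1+0+0+0+0+0+0+0+0+0 mod 2 = 0
  s[3] = (000000011111111)·(101101010000000) mod 2 = 0+0+0+0+0+0+0+1+0+0+0+0+0+0+0 mod 2 = 1
Syndrome = 0001
Non-zero syndrome: error at position 8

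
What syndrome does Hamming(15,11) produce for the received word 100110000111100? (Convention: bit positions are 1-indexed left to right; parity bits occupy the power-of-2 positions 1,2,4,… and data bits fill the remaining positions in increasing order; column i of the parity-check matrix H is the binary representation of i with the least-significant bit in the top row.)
Syndrome s = H · r^T (mod 2), r = 100110000111100:
  s[0] = (101010101010101)·(100110000111100) mod 2 = 1+0+0+0+1+0+0+0+0+0+1+0+1+0+0 mod 2 = 0
  s[1] = (011001100110011)·(100110000111100) mod 2 = 0+0+0+0+0+0+0+0+0+1+1+0+0+0+0 mod 2 = 0
  s[2] = (000111100001111)·(100110000111100) mod 2 = 0+0+0+1+1+0+0+0+0+0+0+1+1+0+0 mod 2 = 0
  s[3] = (000000011111111)·(100110000111100) mod 2 = 0+0+0+0+0+0+0+0+0+1+1+1+1+0+0 mod 2 = 0
Syndrome = 0000
s = 0: no error detected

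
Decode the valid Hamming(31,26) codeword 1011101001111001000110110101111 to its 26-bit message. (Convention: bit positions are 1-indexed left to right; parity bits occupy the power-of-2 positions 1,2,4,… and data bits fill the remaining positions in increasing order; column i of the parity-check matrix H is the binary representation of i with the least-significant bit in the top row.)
Parity bits occupy power-of-2 positions; data bits are at positions {3,5,6,7,9,10,11,12,13,14,15,17,18,19,20,21,22,23,24,25,26,27,28,29,30,31} (1-indexed).
Extract: c[3]=1 c[5]=1 c[6]=0 c[7]=1 c[9]=0 c[10]=1 c[11]=1 c[12]=1 c[13]=1 c[14]=0 c[15]=0 c[17]=0 c[18]=0 c[19]=0 c[20]=1 c[21]=1 c[22]=0 c[23]=1 c[24]=1 c[25]=0 c[26]=1 c[27]=0 c[28]=1 c[29]=1 c[30]=1 c[31]=1
Data = 11010111100000110110101111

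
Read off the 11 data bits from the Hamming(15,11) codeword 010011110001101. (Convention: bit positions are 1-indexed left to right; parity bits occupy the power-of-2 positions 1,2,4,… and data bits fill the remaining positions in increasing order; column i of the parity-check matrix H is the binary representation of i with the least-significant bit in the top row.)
Parity bits occupy power-of-2 positions; data bits are at positions {3,5,6,7,9,10,11,12,13,14,15} (1-indexed).
Extract: c[3]=0 c[5]=1 c[6]=1 c[7]=1 c[9]=0 c[10]=0 c[11]=0 c[12]=1 c[13]=1 c[14]=0 c[15]=1
Data = 01110001101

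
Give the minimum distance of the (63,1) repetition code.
d_min = 63 (the only two codewords are 0…0 and 1…1, differing in all 63 positions).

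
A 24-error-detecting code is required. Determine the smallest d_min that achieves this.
Detecting e errors requires d_min ≥ e + 1 = 24 + 1 = 25.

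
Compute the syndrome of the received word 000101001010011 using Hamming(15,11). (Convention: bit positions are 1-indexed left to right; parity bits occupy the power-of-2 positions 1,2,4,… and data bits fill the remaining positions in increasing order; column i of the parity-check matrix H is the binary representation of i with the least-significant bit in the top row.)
Syndrome s = H · r^T (mod 2), r = 000101001010011:
  s[0] = (101010101010101)·(000101001010011) mod 2 = 0+0+0+0+0+0+0+0+1+0+1+0+0+0+1 mod 2 = 1
  s[1] = (011001100110011)·(000101001010011) mod 2 = 0+0+0+0+0+1+0+0+0+0+1+0+0+1+1 mod 2 = 0
  s[2] = (000111100001111)·(000101001010011) mod 2 = 0+0+0+1+0+1+0+0+0+0+0+0+0+1+1 mod 2 = 0
  s[3] = (000000011111111)·(000101001010011) mod 2 = 0+0+0+0+0+0+0+0+1+0+1+0+0+1+1 mod 2 = 0
Syndrome = 1000
Non-zero syndrome: error at position 1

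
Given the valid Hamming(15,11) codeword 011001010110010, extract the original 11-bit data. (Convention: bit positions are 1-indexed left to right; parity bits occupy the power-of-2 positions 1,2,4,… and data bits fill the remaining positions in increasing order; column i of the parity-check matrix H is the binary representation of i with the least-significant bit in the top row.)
Parity bits occupy power-of-2 positions; data bits are at positions {3,5,6,7,9,10,11,12,13,14,15} (1-indexed).
Extract: c[3]=1 c[5]=0 c[6]=1 c[7]=0 c[9]=0 c[10]=1 c[11]=1 c[12]=0 c[13]=0 c[14]=1 c[15]=0
Data = 10100110010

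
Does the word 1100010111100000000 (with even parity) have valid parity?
Sum of all bits: 1+1+0+0+0+1+0+1+1+1+1+0+0+0+0+0+0+0+0 = 7; 7 mod 2 = 1. Result is 1 → parity error detected.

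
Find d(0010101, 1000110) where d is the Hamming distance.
XOR = 1010011, count of 1s = 4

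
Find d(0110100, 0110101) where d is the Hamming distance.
XOR = 0000001, count of 1s = 1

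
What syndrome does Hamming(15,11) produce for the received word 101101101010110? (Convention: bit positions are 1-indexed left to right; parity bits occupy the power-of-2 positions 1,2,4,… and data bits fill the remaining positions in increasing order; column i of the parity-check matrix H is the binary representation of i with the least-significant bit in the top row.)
Syndrome s = H · r^T (mod 2), r = 101101101010110:
  s[0] = (101010101010101)·(101101101010110) mod 2 = 1+0+1+0+0+0+1+0+1+0+1+0+1+0+0 mod 2 = 0
  s[1] = (011001100110011)·(101101101010110) mod 2 = 0+0+1+0+0+1+1+0+0+0+1+0+0+1+0 mod 2 = 1
  s[2] = (000111100001111)·(101101101010110) mod 2 = 0+0+0+1+0+1+1+0+0+0+0+0+1+1+0 mod 2 = 1
  s[3] = (000000011111111)·(101101101010110) mod 2 = 0+0+0+0+0+0+0+0+1+0+1+0+1+1+0 mod 2 = 0
Syndrome = 0110
Non-zero syndrome: error at position 6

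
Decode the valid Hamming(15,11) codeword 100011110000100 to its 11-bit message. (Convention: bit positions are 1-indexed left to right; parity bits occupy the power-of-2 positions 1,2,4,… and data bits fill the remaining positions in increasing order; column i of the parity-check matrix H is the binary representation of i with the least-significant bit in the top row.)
Parity bits occupy power-of-2 positions; data bits are at positions {3,5,6,7,9,10,11,12,13,14,15} (1-indexed).
Extract: c[3]=0 c[5]=1 c[6]=1 c[7]=1 c[9]=0 c[10]=0 c[11]=0 c[12]=0 c[13]=1 c[14]=0 c[15]=0
Data = 01110000100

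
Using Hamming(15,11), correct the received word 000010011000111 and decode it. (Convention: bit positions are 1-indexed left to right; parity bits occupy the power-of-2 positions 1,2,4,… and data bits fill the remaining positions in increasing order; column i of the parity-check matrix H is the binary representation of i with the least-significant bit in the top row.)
Syndrome s = H · r^T (mod 2), r = 000010011000111:
  s[0] = (101010101010101)·(000010011000111) mod 2 = 0+0+0+0+1+0+0+0+1+0+0+0+1+0+1 mod 2 = 0
  s[1] = (011001100110011)·(000010011000111) mod 2 = 0+0+0+0+0+0+0+0+0+0+0+0+0+1+1 mod 2 = 0
  s[2] = (000111100001111)·(000010011000111) mod 2 = 0+0+0+0+1+0+0+0+0+0+0+0+1+1+1 mod 2 = 0
  s[3] = (000000011111111)·(000010011000111) mod 2 = 0+0+0+0+0+0+0+1+1+0+0+0+1+1+1 mod 2 = 1
Syndrome = 0001
Column 8 of H equals this syndrome → error at bit 8 (1-indexed).
Flip bit 8: 000010011000111 → 000010001000111
Extract data bits at positions {3,5,6,7,9,10,11,12,13,14,15}: 01001000111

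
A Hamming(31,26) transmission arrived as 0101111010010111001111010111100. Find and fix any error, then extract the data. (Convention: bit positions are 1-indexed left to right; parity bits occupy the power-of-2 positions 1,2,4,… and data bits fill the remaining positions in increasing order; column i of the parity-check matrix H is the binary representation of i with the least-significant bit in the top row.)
Syndrome s = H · r^T (mod 2), r = 0101111010010111001111010111100:
  s[0] = (1010101010101010101010101010101)·(0101111010010111001111010111100) mod 2 = 0+0+0+0+1+0+1+0+1+0+0+0+0+0+1+0+0+0+1+0+1+0+0+0+0+0+1+0+1+0+0 mod 2 = 0
  s[1] = (0110011001100110011001100110011)·(0101111010010111001111010111100) mod 2 = 0+1+0+0+0+1+1+0+0+0+0+0+0+1+1+0+0+0+1+0+0+1+0+0+0+1+1+0+0+0+0 mod 2 = 1
  s[2] = (0001111000011110000111100001111)·(0101111010010111001111010111100) mod 2 = 0+0+0+1+1+1+1+0+0+0+0+1+0+1+1+0+0+0+0+1+1+1+0+0+0+0+0+1+1+0+0 mod 2 = 0
  s[3] = (0000000111111110000000011111111)·(0101111010010111001111010111100) mod 2 = 0+0+0+0+0+0+0+0+1+0+0+1+0+1+1+0+0+0+0+0+0+0+0+1+0+1+1+1+1+0+0 mod 2 = 1
  s[4] = (0000000000000001111111111111111)·(0101111010010111001111010111100) mod 2 = 0+0+0+0+0+0+0+0+0+0+0+0+0+0+0+1+0+0+1+1+1+1+0+1+0+1+1+1+1+0+0 mod 2 = 0
Syndrome = 01010
Column 10 of H equals this syndrome → error at bit 10 (1-indexed).
Flip bit 10: 0101111010010111001111010111100 → 0101111011010111001111010111100
Extract data bits at positions {3,5,6,7,9,10,11,12,13,14,15,17,18,19,20,21,22,23,24,25,26,27,28,29,30,31}: 01111101011001111010111100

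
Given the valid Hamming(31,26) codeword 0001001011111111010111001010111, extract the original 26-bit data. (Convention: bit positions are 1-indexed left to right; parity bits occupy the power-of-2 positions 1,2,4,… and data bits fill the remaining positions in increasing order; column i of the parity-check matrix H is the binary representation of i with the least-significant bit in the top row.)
Parity bits occupy power-of-2 positions; data bits are at positions {3,5,6,7,9,10,11,12,13,14,15,17,18,19,20,21,22,23,24,25,26,27,28,29,30,31} (1-indexed).
Extract: c[3]=0 c[5]=0 c[6]=0 c[7]=1 c[9]=1 c[10]=1 c[11]=1 c[12]=1 c[13]=1 c[14]=1 c[15]=1 c[17]=0 c[18]=1 c[19]=0 c[20]=1 c[21]=1 c[22]=1 c[23]=0 c[24]=0 c[25]=1 c[26]=0 c[27]=1 c[28]=0 c[29]=1 c[30]=1 c[31]=1
Data = 00011111111010111001010111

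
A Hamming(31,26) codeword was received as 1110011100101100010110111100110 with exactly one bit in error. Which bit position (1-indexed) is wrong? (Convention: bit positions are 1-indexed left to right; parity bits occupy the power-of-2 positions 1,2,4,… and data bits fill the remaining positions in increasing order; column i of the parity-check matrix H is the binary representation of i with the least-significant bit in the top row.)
Syndrome s = H · r^T (mod 2), r = 1110011100101100010110111100110:
  s[0] = (1010101010101010101010101010101)·(1110011100101100010110111100110) mod 2 = 1+0+1+0+0+0+1+0+0+0+1+0+1+0+0+0+0+0+0+0+1+0+1+0+1+0+0+0+1+0+0 mod 2 = 1
  s[1] = (0110011001100110011001100110011)·(1110011100101100010110111100110) mod 2 = 0+1+1+0+0+1+1+0+0+0+1+0+0+1+0+0+0+1+0+0+0+0+1+0+0+1+0+0+0+1+0 mod 2 = 0
  s[2] = (0001111000011110000111100001111)·(1110011100101100010110111100110) mod 2 = 0+0+0+0+0+1+1+0+0+0+0+0+1+1+0+0+0+0+0+1+1+0+1+0+0+0+0+0+1+1+0 mod 2 = 1
  s[3] = (0000000111111110000000011111111)·(1110011100101100010110111100110) mod 2 = 0+0+0+0+0+0+0+1+0+0+1+0+1+1+0+0+0+0+0+0+0+0+0+1+1+1+0+0+1+1+0 mod 2 = 1
  s[4] = (0000000000000001111111111111111)·(1110011100101100010110111100110) mod 2 = 0+0+0+0+0+0+0+0+0+0+0+0+0+0+0+0+0+1+0+1+1+0+1+1+1+1+0+0+1+1+0 mod 2 = 1
Syndrome = 10111
Column i of H is the binary representation of i, so the syndrome is the binary index of the flipped bit.
Read s = 10111 with s[0] as LSB: 1·2^0 + 0·2^1 + 1·2^2 + 1·2^3 + 1·2^4 = 29.
Error is at bit position 29.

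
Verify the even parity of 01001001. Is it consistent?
Sum of all bits: 0+1+0+0+1+0+0+1 = 3; 3 mod 2 = 1. Result is 1 → parity error detected.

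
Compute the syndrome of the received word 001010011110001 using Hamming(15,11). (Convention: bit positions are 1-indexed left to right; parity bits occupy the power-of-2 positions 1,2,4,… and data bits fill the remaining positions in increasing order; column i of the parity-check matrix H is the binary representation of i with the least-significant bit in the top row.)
Syndrome s = H · r^T (mod 2), r = 001010011110001:
  s[0] = (101010101010101)·(001010011110001) mod 2 = 0+0+1+0+1+0+0+0+1+0+1+0+0+0+1 mod 2 = 1
  s[1] = (011001100110011)·(001010011110001) mod 2 = 0+0+1+0+0+0+0+0+0+1+1+0+0+0+1 mod 2 = 0
  s[2] = (000111100001111)·(001010011110001) mod 2 = 0+0+0+0+1+0+0+0+0+0+0+0+0+0+1 mod 2 = 0
  s[3] = (000000011111111)·(001010011110001) mod 2 = 0+0+0+0+0+0+0+1+1+1+1+0+0+0+1 mod 2 = 1
Syndrome = 1001
Non-zero syndrome: error at position 9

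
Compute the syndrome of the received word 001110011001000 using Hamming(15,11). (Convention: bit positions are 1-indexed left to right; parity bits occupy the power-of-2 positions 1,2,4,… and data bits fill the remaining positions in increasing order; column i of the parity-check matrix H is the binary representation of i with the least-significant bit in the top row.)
Syndrome s = H · r^T (mod 2), r = 001110011001000:
  s[0] = (101010101010101)·(001110011001000) mod 2 = 0+0+1+0+1+0+0+0+1+0+0+0+0+0+0 mod 2 = 1
  s[1] = (011001100110011)·(001110011001000) mod 2 = 0+0+1+0+0+0+0+0+0+0+0+0+0+0+0 mod 2 = 1
  s[2] = (000111100001111)·(001110011001000) mod 2 = 0+0+0+1+1+0+0+0+0+0+0+1+0+0+0 mod 2 = 1
  s[3] = (000000011111111)·(001110011001000) mod 2 = 0+0+0+0+0+0+0+1+1+0+0+1+0+0+0 mod 2 = 1
Syndrome = 1111
Non-zero syndrome: error at position 15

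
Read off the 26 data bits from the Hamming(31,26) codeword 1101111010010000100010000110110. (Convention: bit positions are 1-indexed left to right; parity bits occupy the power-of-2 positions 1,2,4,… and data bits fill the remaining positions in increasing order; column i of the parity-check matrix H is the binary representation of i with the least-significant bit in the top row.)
Parity bits occupy power-of-2 positions; data bits are at positions {3,5,6,7,9,10,11,12,13,14,15,17,18,19,20,21,22,23,24,25,26,27,28,29,30,31} (1-indexed).
Extract: c[3]=0 c[5]=1 c[6]=1 c[7]=1 c[9]=1 c[10]=0 c[11]=0 c[12]=1 c[13]=0 c[14]=0 c[15]=0 c[17]=1 c[18]=0 c[19]=0 c[20]=0 c[21]=1 c[22]=0 c[23]=0 c[24]=0 c[25]=0 c[26]=1 c[27]=1 c[28]=0 c[29]=1 c[30]=1 c[31]=0
Data = 01111001000100010000110110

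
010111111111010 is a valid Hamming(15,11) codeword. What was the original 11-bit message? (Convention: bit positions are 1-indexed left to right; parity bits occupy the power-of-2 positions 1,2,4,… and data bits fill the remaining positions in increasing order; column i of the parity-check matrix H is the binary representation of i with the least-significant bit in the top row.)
Parity bits occupy power-of-2 positions; data bits are at positions {3,5,6,7,9,10,11,12,13,14,15} (1-indexed).
Extract: c[3]=0 c[5]=1 c[6]=1 c[7]=1 c[9]=1 c[10]=1 c[11]=1 c[12]=1 c[13]=0 c[14]=1 c[15]=0
Data = 01111111010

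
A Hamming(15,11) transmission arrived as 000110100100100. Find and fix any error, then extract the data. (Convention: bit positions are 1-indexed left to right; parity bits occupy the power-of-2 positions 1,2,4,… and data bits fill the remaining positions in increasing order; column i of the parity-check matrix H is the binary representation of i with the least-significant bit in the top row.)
Syndrome s = H · r^T (mod 2), r = 000110100100100:
  s[0] = (101010101010101)·(000110100100100) mod 2 = 0+0+0+0+1+0+1+0+0+0+0+0+1+0+0 mod 2 = 1
  s[1] = (011001100110011)·(000110100100100) mod 2 = 0+0+0+0+0+0+1+0+0+1+0+0+0+0+0 mod 2 = 0
  s[2] = (000111100001111)·(000110100100100) mod 2 = 0+0+0+1+1+0+1+0+0+0+0+0+1+0+0 mod 2 = 0
  s[3] = (000000011111111)·(000110100100100) mod 2 = 0+0+0+0+0+0+0+0+0+1+0+0+1+0+0 mod 2 = 0
Syndrome = 1000
Column 1 of H equals this syndrome → error at bit 1 (1-indexed).
Flip bit 1: 000110100100100 → 100110100100100
Extract data bits at positions {3,5,6,7,9,10,11,12,13,14,15}: 01010100100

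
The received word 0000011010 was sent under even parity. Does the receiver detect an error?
Sum of received bits: 0+0+0+0+0+1+1+0+1+0 = 3; 3 mod 2 = 1. Result is 1 ≠ 0 → error detected.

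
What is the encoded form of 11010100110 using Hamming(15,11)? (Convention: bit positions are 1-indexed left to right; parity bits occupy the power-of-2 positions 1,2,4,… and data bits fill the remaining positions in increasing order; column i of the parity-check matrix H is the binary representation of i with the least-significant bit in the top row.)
Codeword c = d · G (mod 2), d = 11010100110:
  c[0] = d·G[:,0] = (11010100110)·(11011010101) mod 2 = 1+1+0+1+0+0+0+0+1+0+0 mod 2 = 0
  c[1] = d·G[:,1] = (11010100110)·(10110110011) mod 2 = 1+0+0+1+0+1+0+0+0+1+0 mod 2 = 0
  c[2] = d·G[:,2] = (11010100110)·(10000000000) mod 2 = 1+0+0+0+0+0+0+0+0+0+0 mod 2 = 1
  c[3] = d·G[:,3] = (11010100110)·(01110001111) mod 2 = 0+1+0+1+0+0+0+0+1+1+0 mod 2 = 0
  c[4] = d·G[:,4] = (11010100110)·(01000000000) mod 2 = 0+1+0+0+0+0+0+0+0+0+0 mod 2 = 1
  c[5] = d·G[:,5] = (11010100110)·(00100000000) mod 2 = 0+0+0+0+0+0+0+0+0+0+0 mod 2 = 0
  c[6] = d·G[:,6] = (11010100110)·(00010000000) mod 2 = 0+0+0+1+0+0+0+0+0+0+0 mod 2 = 1
  c[7] = d·G[:,7] = (11010100110)·(00001111111) mod 2 = 0+0+0+0+0+1+0+0+1+1+0 mod 2 = 1
  c[8] = d·G[:,8] = (11010100110)·(00001000000) mod 2 = 0+0+0+0+0+0+0+0+0+0+0 mod 2 = 0
  c[9] = d·G[:,9] = (11010100110)·(00000100000) mod 2 = 0+0+0+0+0+1+0+0+0+0+0 mod 2 = 1
  c[10] = d·G[:,10] = (11010100110)·(00000010000) mod 2 = 0+0+0+0+0+0+0+0+0+0+0 mod 2 = 0
  c[11] = d·G[:,11] = (11010100110)·(00000001000) mod 2 = 0+0+0+0+0+0+0+0+0+0+0 mod 2 = 0
  c[12] = d·G[:,12] = (11010100110)·(00000000100) mod 2 = 0+0+0+0+0+0+0+0+1+0+0 mod 2 = 1
  c[13] = d·G[:,13] = (11010100110)·(00000000010) mod 2 = 0+0+0+0+0+0+0+0+0+1+0 mod 2 = 1
  c[14] = d·G[:,14] = (11010100110)·(00000000001) mod 2 = 0+0+0+0+0+0+0+0+0+0+0 mod 2 = 0
Codeword = 001010110100110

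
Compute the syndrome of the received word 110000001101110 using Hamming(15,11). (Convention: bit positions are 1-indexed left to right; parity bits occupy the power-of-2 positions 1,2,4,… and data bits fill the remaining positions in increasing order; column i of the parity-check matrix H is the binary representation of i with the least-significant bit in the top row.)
Syndrome s = H · r^T (mod 2), r = 110000001101110:
  s[0] = (101010101010101)·(110000001101110) mod 2 = 1+0+0+0+0+0+0+0+1+0+0+0+1+0+0 mod 2 = 1
  s[1] = (011001100110011)·(110000001101110) mod 2 = 0+1+0+0+0+0+0+0+0+1+0+0+0+1+0 mod 2 = 1
  s[2] = (000111100001111)·(110000001101110) mod 2 = 0+0+0+0+0+0+0+0+0+0+0+1+1+1+0 mod 2 = 1
  s[3] = (000000011111111)·(110000001101110) mod 2 = 0+0+0+0+0+0+0+0+1+1+0+1+1+1+0 mod 2 = 1
Syndrome = 1111
Non-zero syndrome: error at position 15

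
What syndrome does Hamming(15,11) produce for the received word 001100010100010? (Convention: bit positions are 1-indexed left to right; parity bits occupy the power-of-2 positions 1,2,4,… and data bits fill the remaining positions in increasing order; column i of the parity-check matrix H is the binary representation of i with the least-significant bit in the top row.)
Syndrome s = H · r^T (mod 2), r = 001100010100010:
  s[0] = (101010101010101)·(001100010100010) mod 2 = 0+0+1+0+0+0+0+0+0+0+0+0+0+0+0 mod 2 = 1
  s[1] = (011001100110011)·(001100010100010) mod 2 = 0+0+1+0+0+0+0+0+0+1+0+0+0+1+0 mod 2 = 1
  s[2] = (000111100001111)·(001100010100010) mod 2 = 0+0+0+1+0+0+0+0+0+0+0+0+0+1+0 mod 2 = 0
  s[3] = (000000011111111)·(001100010100010) mod 2 = 0+0+0+0+0+0+0+1+0+1+0+0+0+1+0 mod 2 = 1
Syndrome = 1101
Non-zero syndrome: error at position 11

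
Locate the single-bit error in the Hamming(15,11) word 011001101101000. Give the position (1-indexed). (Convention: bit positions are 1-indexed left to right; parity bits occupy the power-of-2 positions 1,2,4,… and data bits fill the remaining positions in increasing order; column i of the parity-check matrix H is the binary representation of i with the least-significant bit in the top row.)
Syndrome s = H · r^T (mod 2), r = 011001101101000:
  s[0] = (101010101010101)·(011001101101000) mod 2 = 0+0+1+0+0+0+1+0+1+0+0+0+0+0+0 mod 2 = 1
  s[1] = (011001100110011)·(011001101101000) mod 2 = 0+1+1+0+0+1+1+0+0+1+0+0+0+0+0 mod 2 = 1
  s[2] = (000111100001111)·(011001101101000) mod 2 = 0+0+0+0+0+1+1+0+0+0+0+1+0+0+0 mod 2 = 1
  s[3] = (000000011111111)·(011001101101000) mod 2 = 0+0+0+0+0+0+0+0+1+1+0+1+0+0+0 mod 2 = 1
Syndrome = 1111
Column i of H is the binary representation of i, so the syndrome is the binary index of the flipped bit.
Read s = 1111 with s[0] as LSB: 1·2^0 + 1·2^1 + 1·2^2 + 1·2^3 = 15.
Error is at bit position 15.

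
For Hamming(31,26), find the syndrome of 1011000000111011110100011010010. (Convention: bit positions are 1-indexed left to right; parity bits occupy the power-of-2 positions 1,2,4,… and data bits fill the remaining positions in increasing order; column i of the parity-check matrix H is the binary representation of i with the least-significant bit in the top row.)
Syndrome s = H · r^T (mod 2), r = 1011000000111011110100011010010:
  s[0] = (1010101010101010101010101010101)·(1011000000111011110100011010010) mod 2 = 1+0+1+0+0+0+0+0+0+0+1+0+1+0+1+0+1+0+0+0+0+0+0+0+1+0+1+0+0+0+0 mod 2 = 0
  s[1] = (0110011001100110011001100110011)·(1011000000111011110100011010010) mod 2 = 0+0+1+0+0+0+0+0+0+0+1+0+0+0+1+0+0+1+0+0+0+0+0+0+0+0+1+0+0+1+0 mod 2 = 0
  s[2] = (0001111000011110000111100001111)·(1011000000111011110100011010010) mod 2 = 0+0+0+1+0+0+0+0+0+0+0+1+1+0+1+0+0+0+0+1+0+0+0+0+0+0+0+0+0+1+0 mod 2 = 0
  s[3] = (0000000111111110000000011111111)·(1011000000111011110100011010010) mod 2 = 0+0+0+0+0+0+0+0+0+0+1+1+1+0+1+0+0+0+0+0+0+0+0+1+1+0+1+0+0+1+0 mod 2 = 0
  s[4] = (0000000000000001111111111111111)·(1011000000111011110100011010010) mod 2 = 0+0+0+0+0+0+0+0+0+0+0+0+0+0+0+1+1+1+0+1+0+0+0+1+1+0+1+0+0+1+0 mod 2 = 0
Syndrome = 00000
s = 0: no error detected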